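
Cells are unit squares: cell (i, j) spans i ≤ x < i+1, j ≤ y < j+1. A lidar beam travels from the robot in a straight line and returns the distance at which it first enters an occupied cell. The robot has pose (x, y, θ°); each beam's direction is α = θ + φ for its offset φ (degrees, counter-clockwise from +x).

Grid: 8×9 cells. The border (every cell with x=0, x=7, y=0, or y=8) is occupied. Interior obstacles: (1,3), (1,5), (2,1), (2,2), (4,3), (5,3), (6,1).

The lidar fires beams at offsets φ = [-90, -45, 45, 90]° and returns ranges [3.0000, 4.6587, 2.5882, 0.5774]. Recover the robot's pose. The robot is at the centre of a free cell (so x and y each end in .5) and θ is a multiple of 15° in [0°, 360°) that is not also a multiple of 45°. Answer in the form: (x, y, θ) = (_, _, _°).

(x, y, θ) = (2.5, 5.5, 60°)

The pose lattice has 35·16 = 560 candidates. Test each by forward raycasting.
  (6.5, 2.5, 105°): beam 1 = 0.5176 ≠ 3.0000 ✗
  (3.5, 1.5, 165°): beam 1 = 1.9319 ≠ 3.0000 ✗
  (4.5, 2.5, 150°): beam 1 = 0.5774 ≠ 3.0000 ✗
  (2.5, 6.5, 105°): beam 1 = 4.6587 ≠ 3.0000 ✗
  …
  (2.5, 5.5, 60°): r_1=3.0000, r_2=4.6587, r_3=2.5882, r_4=0.5774 — all match ✓
No second candidate reproduces the full scan.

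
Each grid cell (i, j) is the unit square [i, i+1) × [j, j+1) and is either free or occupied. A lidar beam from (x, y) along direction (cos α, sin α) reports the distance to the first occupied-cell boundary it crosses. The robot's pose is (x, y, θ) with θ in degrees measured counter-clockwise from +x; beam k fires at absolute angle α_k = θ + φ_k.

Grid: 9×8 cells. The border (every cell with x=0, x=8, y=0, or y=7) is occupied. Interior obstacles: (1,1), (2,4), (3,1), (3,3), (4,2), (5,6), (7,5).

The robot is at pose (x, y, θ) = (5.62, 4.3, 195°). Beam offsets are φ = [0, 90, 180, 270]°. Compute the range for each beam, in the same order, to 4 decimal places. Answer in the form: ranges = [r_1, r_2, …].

ranges = [1.6771, 3.4164, 2.4640, 1.7600]

beam 1: φ=0°, α=195°
  dir = (cos 195°, sin 195°) = (-0.9659, -0.2588); from cell (5,4)
  next x-line at t=0.6419, next y-line at t=1.1591; Δt_x=1.0353, Δt_y=3.8637
    x: enter (4,4) at t=0.6419
    y: enter (4,3) at t=1.1591
    x: enter (3,3) at t=1.6771 ← occupied
  → r_1 = 1.6771
beam 2: φ=90°, α=285°
  dir = (cos 285°, sin 285°) = (0.2588, -0.9659); from cell (5,4)
  next x-line at t=1.4682, next y-line at t=0.3106; Δt_x=3.8637, Δt_y=1.0353
    y: enter (5,3) at t=0.3106
    y: enter (5,2) at t=1.3459
    x: enter (6,2) at t=1.4682
    y: enter (6,1) at t=2.3811
    y: enter (6,0) at t=3.4164 ← occupied
  → r_2 = 3.4164
beam 3: φ=180°, α=15°
  dir = (cos 15°, sin 15°) = (0.9659, 0.2588); from cell (5,4)
  next x-line at t=0.3934, next y-line at t=2.7046; Δt_x=1.0353, Δt_y=3.8637
    x: enter (6,4) at t=0.3934
    x: enter (7,4) at t=1.4287
    x: enter (8,4) at t=2.4640 ← occupied
  → r_3 = 2.4640
beam 4: φ=270°, α=105°
  dir = (cos 105°, sin 105°) = (-0.2588, 0.9659); from cell (5,4)
  next x-line at t=2.3955, next y-line at t=0.7247; Δt_x=3.8637, Δt_y=1.0353
    y: enter (5,5) at t=0.7247
    y: enter (5,6) at t=1.7600 ← occupied
  → r_4 = 1.7600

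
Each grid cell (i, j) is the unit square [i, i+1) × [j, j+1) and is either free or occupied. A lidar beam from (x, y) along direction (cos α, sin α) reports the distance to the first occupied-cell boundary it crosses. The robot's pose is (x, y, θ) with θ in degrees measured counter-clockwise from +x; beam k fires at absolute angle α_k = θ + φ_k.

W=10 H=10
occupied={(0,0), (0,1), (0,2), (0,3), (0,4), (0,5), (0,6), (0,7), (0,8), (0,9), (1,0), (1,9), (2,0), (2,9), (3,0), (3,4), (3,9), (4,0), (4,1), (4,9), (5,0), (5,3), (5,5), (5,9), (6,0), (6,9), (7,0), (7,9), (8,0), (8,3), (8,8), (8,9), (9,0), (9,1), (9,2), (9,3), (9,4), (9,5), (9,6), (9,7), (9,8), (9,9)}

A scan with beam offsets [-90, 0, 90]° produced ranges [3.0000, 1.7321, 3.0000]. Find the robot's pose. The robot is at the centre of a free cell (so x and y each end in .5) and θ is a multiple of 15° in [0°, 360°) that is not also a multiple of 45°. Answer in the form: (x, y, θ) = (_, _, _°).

The pose lattice has 58·16 = 928 candidates. Test each by forward raycasting.
  (1.5, 6.5, 60°): beam 1 = 5.0000 ≠ 3.0000 ✗
  (1.5, 8.5, 285°): beam 1 = 0.5176 ≠ 3.0000 ✗
  (3.5, 6.5, 30°): beam 2 = 5.0000 ≠ 1.7321 ✗
  …
  (2.5, 4.5, 210°): r_1=3.0000, r_2=1.7321, r_3=3.0000 — all match ✓
No second candidate reproduces the full scan.

(x, y, θ) = (2.5, 4.5, 210°)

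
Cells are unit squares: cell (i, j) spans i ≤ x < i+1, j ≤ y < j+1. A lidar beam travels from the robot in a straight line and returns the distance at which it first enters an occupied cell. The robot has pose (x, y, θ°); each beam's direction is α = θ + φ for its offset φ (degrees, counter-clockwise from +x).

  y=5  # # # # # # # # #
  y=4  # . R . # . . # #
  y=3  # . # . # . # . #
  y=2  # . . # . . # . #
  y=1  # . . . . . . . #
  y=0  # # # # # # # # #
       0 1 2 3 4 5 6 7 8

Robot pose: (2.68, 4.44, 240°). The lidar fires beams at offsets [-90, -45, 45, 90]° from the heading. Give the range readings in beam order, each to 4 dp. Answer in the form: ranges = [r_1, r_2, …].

beam 1: φ=-90°, α=150°
  cosα=-0.8660 sinα=0.5000 | (2,4) | tMaxX 0.7852 tMaxY 1.1200 | tΔX 1.1547 tΔY 2.0000
    t=0.7852 [x] (1,4)
    t=1.1200 [y] (1,5) — stop
  → r_1 = 1.1200
beam 2: φ=-45°, α=195°
  cosα=-0.9659 sinα=-0.2588 | (2,4) | tMaxX 0.7040 tMaxY 1.7000 | tΔX 1.0353 tΔY 3.8637
    t=0.7040 [x] (1,4)
    t=1.7000 [y] (1,3)
    t=1.7393 [x] (0,3) — stop
  → r_2 = 1.7393
beam 3: φ=45°, α=285°
  cosα=0.2588 sinα=-0.9659 | (2,4) | tMaxX 1.2364 tMaxY 0.4555 | tΔX 3.8637 tΔY 1.0353
    t=0.4555 [y] (2,3) — stop
  → r_3 = 0.4555
beam 4: φ=90°, α=330°
  cosα=0.8660 sinα=-0.5000 | (2,4) | tMaxX 0.3695 tMaxY 0.8800 | tΔX 1.1547 tΔY 2.0000
    t=0.3695 [x] (3,4)
    t=0.8800 [y] (3,3)
    t=1.5242 [x] (4,3) — stop
  → r_4 = 1.5242

ranges = [1.1200, 1.7393, 0.4555, 1.5242]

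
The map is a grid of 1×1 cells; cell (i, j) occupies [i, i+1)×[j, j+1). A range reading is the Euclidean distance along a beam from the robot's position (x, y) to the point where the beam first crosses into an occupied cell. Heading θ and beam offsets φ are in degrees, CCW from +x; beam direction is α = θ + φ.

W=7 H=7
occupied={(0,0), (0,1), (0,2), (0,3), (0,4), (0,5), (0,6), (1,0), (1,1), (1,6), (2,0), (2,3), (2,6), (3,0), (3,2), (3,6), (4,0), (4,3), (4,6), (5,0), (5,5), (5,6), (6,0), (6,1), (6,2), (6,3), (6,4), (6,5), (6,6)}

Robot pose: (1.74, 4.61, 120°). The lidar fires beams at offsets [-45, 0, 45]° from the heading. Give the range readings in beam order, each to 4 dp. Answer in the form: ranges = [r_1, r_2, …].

ranges = [1.4390, 1.4800, 0.7661]

beam 1: φ=-45°, α=75°
  cosα=0.2588 sinα=0.9659 | (1,4) | tMaxX 1.0046 tMaxY 0.4038 | tΔX 3.8637 tΔY 1.0353
    t=0.4038 [y] (1,5)
    t=1.0046 [x] (2,5)
    t=1.4390 [y] (2,6) — stop
  → r_1 = 1.4390
beam 2: φ=0°, α=120°
  cosα=-0.5000 sinα=0.8660 | (1,4) | tMaxX 1.4800 tMaxY 0.4503 | tΔX 2.0000 tΔY 1.1547
    t=0.4503 [y] (1,5)
    t=1.4800 [x] (0,5) — stop
  → r_2 = 1.4800
beam 3: φ=45°, α=165°
  cosα=-0.9659 sinα=0.2588 | (1,4) | tMaxX 0.7661 tMaxY 1.5068 | tΔX 1.0353 tΔY 3.8637
    t=0.7661 [x] (0,4) — stop
  → r_3 = 0.7661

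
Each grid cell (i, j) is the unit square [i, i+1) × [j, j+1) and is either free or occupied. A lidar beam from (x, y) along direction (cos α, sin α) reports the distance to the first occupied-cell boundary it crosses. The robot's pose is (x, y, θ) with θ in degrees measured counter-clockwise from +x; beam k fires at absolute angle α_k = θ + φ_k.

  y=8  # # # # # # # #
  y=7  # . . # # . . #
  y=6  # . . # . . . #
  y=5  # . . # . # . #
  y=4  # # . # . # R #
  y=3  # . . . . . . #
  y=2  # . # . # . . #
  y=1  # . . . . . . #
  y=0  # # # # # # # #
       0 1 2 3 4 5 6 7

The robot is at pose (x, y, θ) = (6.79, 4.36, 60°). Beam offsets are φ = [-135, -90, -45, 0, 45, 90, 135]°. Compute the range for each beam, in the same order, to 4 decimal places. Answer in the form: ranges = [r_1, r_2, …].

beam 1: φ=-135°, α=285°
  direction (0.2588, -0.9659); cell (6,4); t to first gridline: x 0.8114, y 0.3727 (then +3.8637 / +1.0353)
    (6,3) via y @ 0.3727
    (7,3) via x @ 0.8114  # hit
  → r_1 = 0.8114
beam 2: φ=-90°, α=330°
  direction (0.8660, -0.5000); cell (6,4); t to first gridline: x 0.2425, y 0.7200 (then +1.1547 / +2.0000)
    (7,4) via x @ 0.2425  # hit
  → r_2 = 0.2425
beam 3: φ=-45°, α=15°
  direction (0.9659, 0.2588); cell (6,4); t to first gridline: x 0.2174, y 2.4728 (then +1.0353 / +3.8637)
    (7,4) via x @ 0.2174  # hit
  → r_3 = 0.2174
beam 4: φ=0°, α=60°
  direction (0.5000, 0.8660); cell (6,4); t to first gridline: x 0.4200, y 0.7390 (then +2.0000 / +1.1547)
    (7,4) via x @ 0.4200  # hit
  → r_4 = 0.4200
beam 5: φ=45°, α=105°
  direction (-0.2588, 0.9659); cell (6,4); t to first gridline: x 3.0523, y 0.6626 (then +3.8637 / +1.0353)
    (6,5) via y @ 0.6626
    (6,6) via y @ 1.6979
    (6,7) via y @ 2.7331
    (5,7) via x @ 3.0523
    (5,8) via y @ 3.7684  # hit
  → r_5 = 3.7684
beam 6: φ=90°, α=150°
  direction (-0.8660, 0.5000); cell (6,4); t to first gridline: x 0.9122, y 1.2800 (then +1.1547 / +2.0000)
    (5,4) via x @ 0.9122  # hit
  → r_6 = 0.9122
beam 7: φ=135°, α=195°
  direction (-0.9659, -0.2588); cell (6,4); t to first gridline: x 0.8179, y 1.3909 (then +1.0353 / +3.8637)
    (5,4) via x @ 0.8179  # hit
  → r_7 = 0.8179

ranges = [0.8114, 0.2425, 0.2174, 0.4200, 3.7684, 0.9122, 0.8179]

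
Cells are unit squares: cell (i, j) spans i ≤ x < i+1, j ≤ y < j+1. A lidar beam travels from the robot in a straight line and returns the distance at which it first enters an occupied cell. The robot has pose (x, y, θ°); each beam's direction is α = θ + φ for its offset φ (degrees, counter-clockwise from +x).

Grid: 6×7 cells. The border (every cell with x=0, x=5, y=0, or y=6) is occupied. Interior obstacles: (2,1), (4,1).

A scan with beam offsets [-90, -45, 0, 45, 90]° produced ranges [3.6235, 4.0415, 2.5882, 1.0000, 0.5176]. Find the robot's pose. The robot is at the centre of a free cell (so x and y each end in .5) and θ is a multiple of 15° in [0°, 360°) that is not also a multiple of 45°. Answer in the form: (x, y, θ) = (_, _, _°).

Candidates: 18 free-cell centres × 16 headings = 288 poses. Raycast each; keep the one whose scan matches to 4 dp.
  (3.5, 1.5, 330°): beam 1 = 0.5774 ≠ 3.6235 ✗
  (2.5, 2.5, 15°): beam 1 = 0.5176 ≠ 3.6235 ✗
  (1.5, 5.5, 195°): beam 1 = 0.5176 ≠ 3.6235 ✗
  (1.5, 1.5, 15°): beam 1 = 0.5176 ≠ 3.6235 ✗
  …
  (1.5, 3.5, 75°): r_1=3.6235, r_2=4.0415, r_3=2.5882, r_4=1.0000, r_5=0.5176 — all match ✓
Only this pose fits every beam.

(x, y, θ) = (1.5, 3.5, 75°)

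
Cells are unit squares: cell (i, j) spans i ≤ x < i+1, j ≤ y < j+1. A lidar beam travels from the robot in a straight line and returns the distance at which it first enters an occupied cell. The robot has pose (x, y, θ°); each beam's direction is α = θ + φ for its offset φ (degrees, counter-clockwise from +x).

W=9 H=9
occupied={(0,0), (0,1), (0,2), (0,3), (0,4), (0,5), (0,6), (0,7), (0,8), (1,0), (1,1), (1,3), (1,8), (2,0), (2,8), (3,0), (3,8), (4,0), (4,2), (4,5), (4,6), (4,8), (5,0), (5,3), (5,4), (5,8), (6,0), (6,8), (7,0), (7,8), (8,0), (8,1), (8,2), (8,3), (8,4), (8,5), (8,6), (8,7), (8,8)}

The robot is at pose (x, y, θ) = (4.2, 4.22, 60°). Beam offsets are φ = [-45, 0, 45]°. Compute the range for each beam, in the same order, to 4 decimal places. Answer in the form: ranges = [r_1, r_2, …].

beam 1: φ=-45°, α=15°
  dir = (cos 15°, sin 15°) = (0.9659, 0.2588); from cell (4,4)
  next x-line at t=0.8282, next y-line at t=3.0137; Δt_x=1.0353, Δt_y=3.8637
    x: enter (5,4) at t=0.8282 ← occupied
  → r_1 = 0.8282
beam 2: φ=0°, α=60°
  dir = (cos 60°, sin 60°) = (0.5000, 0.8660); from cell (4,4)
  next x-line at t=1.6000, next y-line at t=0.9007; Δt_x=2.0000, Δt_y=1.1547
    y: enter (4,5) at t=0.9007 ← occupied
  → r_2 = 0.9007
beam 3: φ=45°, α=105°
  dir = (cos 105°, sin 105°) = (-0.2588, 0.9659); from cell (4,4)
  next x-line at t=0.7727, next y-line at t=0.8075; Δt_x=3.8637, Δt_y=1.0353
    x: enter (3,4) at t=0.7727
    y: enter (3,5) at t=0.8075
    y: enter (3,6) at t=1.8428
    y: enter (3,7) at t=2.8781
    y: enter (3,8) at t=3.9133 ← occupied
  → r_3 = 3.9133

ranges = [0.8282, 0.9007, 3.9133]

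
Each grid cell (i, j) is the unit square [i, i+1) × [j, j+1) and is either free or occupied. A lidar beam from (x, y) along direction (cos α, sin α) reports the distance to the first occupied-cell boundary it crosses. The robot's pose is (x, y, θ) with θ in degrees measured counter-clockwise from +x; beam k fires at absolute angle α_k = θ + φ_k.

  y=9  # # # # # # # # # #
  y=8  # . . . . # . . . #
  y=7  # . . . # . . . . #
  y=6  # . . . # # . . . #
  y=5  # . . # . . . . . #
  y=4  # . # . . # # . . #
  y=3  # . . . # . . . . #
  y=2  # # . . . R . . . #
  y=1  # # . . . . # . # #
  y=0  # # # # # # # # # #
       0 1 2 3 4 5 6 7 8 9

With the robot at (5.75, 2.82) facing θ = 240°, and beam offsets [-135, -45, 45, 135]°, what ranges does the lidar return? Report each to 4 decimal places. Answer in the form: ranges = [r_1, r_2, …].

beam 1: φ=-135°, α=105°
  d=(-0.2588,0.9659)  start (5,2)  tX=2.8978 tY=0.1863  stride 1/|dx|=3.8637 1/|dy|=1.0353
    cross y-line → (5,3), t=0.1863
    cross y-line → (5,4), t=1.2216 (wall)
  → r_1 = 1.2216
beam 2: φ=-45°, α=195°
  d=(-0.9659,-0.2588)  start (5,2)  tX=0.7765 tY=3.1682  stride 1/|dx|=1.0353 1/|dy|=3.8637
    cross x-line → (4,2), t=0.7765
    cross x-line → (3,2), t=1.8117
    cross x-line → (2,2), t=2.8470
    cross y-line → (2,1), t=3.1682
    cross x-line → (1,1), t=3.8823 (wall)
  → r_2 = 3.8823
beam 3: φ=45°, α=285°
  d=(0.2588,-0.9659)  start (5,2)  tX=0.9659 tY=0.8489  stride 1/|dx|=3.8637 1/|dy|=1.0353
    cross y-line → (5,1), t=0.8489
    cross x-line → (6,1), t=0.9659 (wall)
  → r_3 = 0.9659
beam 4: φ=135°, α=15°
  d=(0.9659,0.2588)  start (5,2)  tX=0.2588 tY=0.6955  stride 1/|dx|=1.0353 1/|dy|=3.8637
    cross x-line → (6,2), t=0.2588
    cross y-line → (6,3), t=0.6955
    cross x-line → (7,3), t=1.2941
    cross x-line → (8,3), t=2.3294
    cross x-line → (9,3), t=3.3646 (wall)
  → r_4 = 3.3646

ranges = [1.2216, 3.8823, 0.9659, 3.3646]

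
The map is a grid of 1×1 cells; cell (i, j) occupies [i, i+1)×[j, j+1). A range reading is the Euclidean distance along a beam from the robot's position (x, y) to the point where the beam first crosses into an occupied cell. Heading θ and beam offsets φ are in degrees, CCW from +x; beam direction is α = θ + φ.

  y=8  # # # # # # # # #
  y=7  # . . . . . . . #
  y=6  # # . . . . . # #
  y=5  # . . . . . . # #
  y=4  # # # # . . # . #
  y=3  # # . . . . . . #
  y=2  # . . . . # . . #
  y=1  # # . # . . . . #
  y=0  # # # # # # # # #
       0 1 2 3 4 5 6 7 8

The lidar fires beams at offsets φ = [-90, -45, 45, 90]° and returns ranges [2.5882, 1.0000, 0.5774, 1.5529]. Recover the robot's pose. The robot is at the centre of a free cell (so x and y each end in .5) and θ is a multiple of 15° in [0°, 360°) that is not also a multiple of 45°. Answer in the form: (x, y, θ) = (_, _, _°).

(x, y, θ) = (7.5, 3.5, 345°)

Candidates: 38 free-cell centres × 16 headings = 608 poses. Raycast each; keep the one whose scan matches to 4 dp.
  (4.5, 6.5, 105°): beam 1 = 3.6235 ≠ 2.5882 ✗
  (5.5, 6.5, 75°): beam 1 = 1.5529 ≠ 2.5882 ✗
  (5.5, 5.5, 60°): beam 1 = 1.0000 ≠ 2.5882 ✗
  …
  (7.5, 3.5, 345°): r_1=2.5882, r_2=1.0000, r_3=0.5774, r_4=1.5529 — all match ✓
No second candidate reproduces the full scan.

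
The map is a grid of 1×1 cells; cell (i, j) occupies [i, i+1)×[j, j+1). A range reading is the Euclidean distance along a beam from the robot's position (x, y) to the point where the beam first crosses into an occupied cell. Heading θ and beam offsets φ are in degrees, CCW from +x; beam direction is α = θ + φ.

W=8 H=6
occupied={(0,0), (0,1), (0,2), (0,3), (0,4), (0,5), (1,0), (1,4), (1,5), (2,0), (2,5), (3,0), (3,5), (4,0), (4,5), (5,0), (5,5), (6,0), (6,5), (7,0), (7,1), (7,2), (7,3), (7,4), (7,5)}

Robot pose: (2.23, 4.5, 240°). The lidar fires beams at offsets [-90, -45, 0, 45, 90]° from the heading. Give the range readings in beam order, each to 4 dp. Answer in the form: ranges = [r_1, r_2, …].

ranges = [0.2656, 0.2381, 0.4600, 3.6235, 5.5079]

beam 1: φ=-90°, α=150°
  cosα=-0.8660 sinα=0.5000 | (2,4) | tMaxX 0.2656 tMaxY 1.0000 | tΔX 1.1547 tΔY 2.0000
    t=0.2656 [x] (1,4) — stop
  → r_1 = 0.2656
beam 2: φ=-45°, α=195°
  cosα=-0.9659 sinα=-0.2588 | (2,4) | tMaxX 0.2381 tMaxY 1.9319 | tΔX 1.0353 tΔY 3.8637
    t=0.2381 [x] (1,4) — stop
  → r_2 = 0.2381
beam 3: φ=0°, α=240°
  cosα=-0.5000 sinα=-0.8660 | (2,4) | tMaxX 0.4600 tMaxY 0.5774 | tΔX 2.0000 tΔY 1.1547
    t=0.4600 [x] (1,4) — stop
  → r_3 = 0.4600
beam 4: φ=45°, α=285°
  cosα=0.2588 sinα=-0.9659 | (2,4) | tMaxX 2.9751 tMaxY 0.5176 | tΔX 3.8637 tΔY 1.0353
    t=0.5176 [y] (2,3)
    t=1.5529 [y] (2,2)
    t=2.5882 [y] (2,1)
    t=2.9751 [x] (3,1)
    t=3.6235 [y] (3,0) — stop
  → r_4 = 3.6235
beam 5: φ=90°, α=330°
  cosα=0.8660 sinα=-0.5000 | (2,4) | tMaxX 0.8891 tMaxY 1.0000 | tΔX 1.1547 tΔY 2.0000
    t=0.8891 [x] (3,4)
    t=1.0000 [y] (3,3)
    t=2.0438 [x] (4,3)
    t=3.0000 [y] (4,2)
    t=3.1985 [x] (5,2)
    t=4.3532 [x] (6,2)
    t=5.0000 [y] (6,1)
    t=5.5079 [x] (7,1) — stop
  → r_5 = 5.5079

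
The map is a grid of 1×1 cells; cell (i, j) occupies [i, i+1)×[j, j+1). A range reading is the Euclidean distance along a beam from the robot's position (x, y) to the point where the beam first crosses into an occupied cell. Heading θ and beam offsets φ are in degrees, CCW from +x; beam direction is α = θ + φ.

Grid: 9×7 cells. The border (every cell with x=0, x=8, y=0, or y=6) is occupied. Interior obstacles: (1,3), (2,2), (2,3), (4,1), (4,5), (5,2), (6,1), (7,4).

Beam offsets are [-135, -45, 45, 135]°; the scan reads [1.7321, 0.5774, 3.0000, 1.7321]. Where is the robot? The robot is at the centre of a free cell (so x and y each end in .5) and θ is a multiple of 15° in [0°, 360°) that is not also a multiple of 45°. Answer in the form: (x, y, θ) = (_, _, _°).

(x, y, θ) = (2.5, 4.5, 285°)

Candidates: 27 free-cell centres × 16 headings = 432 poses. Raycast each; keep the one whose scan matches to 4 dp.
  (6.5, 4.5, 75°): beam 1 = 3.0000 ≠ 1.7321 ✗
  (1.5, 1.5, 330°): beam 1 = 0.5176 ≠ 1.7321 ✗
  (2.5, 4.5, 210°): beam 1 = 1.5529 ≠ 1.7321 ✗
  (1.5, 2.5, 300°): beam 1 = 0.5176 ≠ 1.7321 ✗
  …
  (2.5, 4.5, 285°): r_1=1.7321, r_2=0.5774, r_3=3.0000, r_4=1.7321 — all match ✓
No second candidate reproduces the full scan.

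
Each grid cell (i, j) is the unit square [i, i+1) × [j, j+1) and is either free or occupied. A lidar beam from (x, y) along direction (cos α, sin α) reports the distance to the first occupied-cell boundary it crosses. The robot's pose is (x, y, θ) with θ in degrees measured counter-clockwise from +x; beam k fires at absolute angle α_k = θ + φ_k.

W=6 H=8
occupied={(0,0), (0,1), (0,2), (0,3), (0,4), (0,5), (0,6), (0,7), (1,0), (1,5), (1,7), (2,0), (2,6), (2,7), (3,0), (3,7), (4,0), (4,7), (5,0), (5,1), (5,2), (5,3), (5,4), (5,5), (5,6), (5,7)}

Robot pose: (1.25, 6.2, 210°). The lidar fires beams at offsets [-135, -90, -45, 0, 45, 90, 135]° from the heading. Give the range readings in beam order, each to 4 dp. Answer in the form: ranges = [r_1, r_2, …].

beam 1: φ=-135°, α=75°
  dir = (cos 75°, sin 75°) = (0.2588, 0.9659); from cell (1,6)
  next x-line at t=2.8978, next y-line at t=0.8282; Δt_x=3.8637, Δt_y=1.0353
    y: enter (1,7) at t=0.8282 ← occupied
  → r_1 = 0.8282
beam 2: φ=-90°, α=120°
  dir = (cos 120°, sin 120°) = (-0.5000, 0.8660); from cell (1,6)
  next x-line at t=0.5000, next y-line at t=0.9238; Δt_x=2.0000, Δt_y=1.1547
    x: enter (0,6) at t=0.5000 ← occupied
  → r_2 = 0.5000
beam 3: φ=-45°, α=165°
  dir = (cos 165°, sin 165°) = (-0.9659, 0.2588); from cell (1,6)
  next x-line at t=0.2588, next y-line at t=3.0910; Δt_x=1.0353, Δt_y=3.8637
    x: enter (0,6) at t=0.2588 ← occupied
  → r_3 = 0.2588
beam 4: φ=0°, α=210°
  dir = (cos 210°, sin 210°) = (-0.8660, -0.5000); from cell (1,6)
  next x-line at t=0.2887, next y-line at t=0.4000; Δt_x=1.1547, Δt_y=2.0000
    x: enter (0,6) at t=0.2887 ← occupied
  → r_4 = 0.2887
beam 5: φ=45°, α=255°
  dir = (cos 255°, sin 255°) = (-0.2588, -0.9659); from cell (1,6)
  next x-line at t=0.9659, next y-line at t=0.2071; Δt_x=3.8637, Δt_y=1.0353
    y: enter (1,5) at t=0.2071 ← occupied
  → r_5 = 0.2071
beam 6: φ=90°, α=300°
  dir = (cos 300°, sin 300°) = (0.5000, -0.8660); from cell (1,6)
  next x-line at t=1.5000, next y-line at t=0.2309; Δt_x=2.0000, Δt_y=1.1547
    y: enter (1,5) at t=0.2309 ← occupied
  → r_6 = 0.2309
beam 7: φ=135°, α=345°
  dir = (cos 345°, sin 345°) = (0.9659, -0.2588); from cell (1,6)
  next x-line at t=0.7765, next y-line at t=0.7727; Δt_x=1.0353, Δt_y=3.8637
    y: enter (1,5) at t=0.7727 ← occupied
  → r_7 = 0.7727

ranges = [0.8282, 0.5000, 0.2588, 0.2887, 0.2071, 0.2309, 0.7727]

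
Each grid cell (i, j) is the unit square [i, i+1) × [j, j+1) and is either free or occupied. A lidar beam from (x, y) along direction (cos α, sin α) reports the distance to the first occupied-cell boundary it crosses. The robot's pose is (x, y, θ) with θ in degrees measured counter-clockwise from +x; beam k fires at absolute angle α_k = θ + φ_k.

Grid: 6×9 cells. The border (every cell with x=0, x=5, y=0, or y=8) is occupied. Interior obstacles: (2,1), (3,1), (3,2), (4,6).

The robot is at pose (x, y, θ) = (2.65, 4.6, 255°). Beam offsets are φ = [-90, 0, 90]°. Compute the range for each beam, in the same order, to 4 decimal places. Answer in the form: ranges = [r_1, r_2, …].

beam 1: φ=-90°, α=165°
  dir = (cos 165°, sin 165°) = (-0.9659, 0.2588); from cell (2,4)
  next x-line at t=0.6729, next y-line at t=1.5455; Δt_x=1.0353, Δt_y=3.8637
    x: enter (1,4) at t=0.6729
    y: enter (1,5) at t=1.5455
    x: enter (0,5) at t=1.7082 ← occupied
  → r_1 = 1.7082
beam 2: φ=0°, α=255°
  dir = (cos 255°, sin 255°) = (-0.2588, -0.9659); from cell (2,4)
  next x-line at t=2.5114, next y-line at t=0.6212; Δt_x=3.8637, Δt_y=1.0353
    y: enter (2,3) at t=0.6212
    y: enter (2,2) at t=1.6564
    x: enter (1,2) at t=2.5114
    y: enter (1,1) at t=2.6917
    y: enter (1,0) at t=3.7270 ← occupied
  → r_2 = 3.7270
beam 3: φ=90°, α=345°
  dir = (cos 345°, sin 345°) = (0.9659, -0.2588); from cell (2,4)
  next x-line at t=0.3623, next y-line at t=2.3182; Δt_x=1.0353, Δt_y=3.8637
    x: enter (3,4) at t=0.3623
    x: enter (4,4) at t=1.3976
    y: enter (4,3) at t=2.3182
    x: enter (5,3) at t=2.4329 ← occupied
  → r_3 = 2.4329

ranges = [1.7082, 3.7270, 2.4329]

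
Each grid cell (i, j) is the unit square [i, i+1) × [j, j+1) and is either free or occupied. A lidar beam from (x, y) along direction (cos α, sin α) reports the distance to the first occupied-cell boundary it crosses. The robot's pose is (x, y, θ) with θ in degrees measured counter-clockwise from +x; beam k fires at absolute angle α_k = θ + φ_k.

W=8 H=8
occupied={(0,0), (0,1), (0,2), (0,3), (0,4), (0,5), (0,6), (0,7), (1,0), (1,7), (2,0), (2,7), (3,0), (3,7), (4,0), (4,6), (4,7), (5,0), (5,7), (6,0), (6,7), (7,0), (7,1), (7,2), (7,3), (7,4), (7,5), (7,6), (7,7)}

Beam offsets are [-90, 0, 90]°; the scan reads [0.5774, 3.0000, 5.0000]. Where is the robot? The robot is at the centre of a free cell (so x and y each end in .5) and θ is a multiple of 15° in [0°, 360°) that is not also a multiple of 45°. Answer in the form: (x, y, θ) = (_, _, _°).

(x, y, θ) = (6.5, 3.5, 120°)

Enumerate (i+0.5, j+0.5, θ) over the 35 free cells and 16 admissible headings. For each, cast all 3 beams and compare to the given ranges.
  (2.5, 4.5, 30°): beam 1 = 4.0415 ≠ 0.5774 ✗
  (2.5, 2.5, 195°): beam 1 = 4.6587 ≠ 0.5774 ✗
  (4.5, 5.5, 330°): beam 1 = 5.1962 ≠ 0.5774 ✗
  (5.5, 4.5, 150°): beam 1 = 2.8868 ≠ 0.5774 ✗
  …
  (6.5, 3.5, 120°): r_1=0.5774, r_2=3.0000, r_3=5.0000 — all match ✓
Unique over the lattice → pose = (6.5, 3.5, 120°).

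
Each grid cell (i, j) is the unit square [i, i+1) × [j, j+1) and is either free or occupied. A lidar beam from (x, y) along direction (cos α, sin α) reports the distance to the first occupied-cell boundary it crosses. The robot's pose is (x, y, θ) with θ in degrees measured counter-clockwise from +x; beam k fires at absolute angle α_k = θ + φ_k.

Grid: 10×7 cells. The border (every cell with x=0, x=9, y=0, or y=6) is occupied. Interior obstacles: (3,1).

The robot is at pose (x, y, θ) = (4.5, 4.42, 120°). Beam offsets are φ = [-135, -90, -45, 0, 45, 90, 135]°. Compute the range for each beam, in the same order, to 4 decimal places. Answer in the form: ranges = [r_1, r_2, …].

ranges = [4.6587, 3.1600, 1.6357, 1.8244, 3.6235, 4.0415, 2.5054]

beam 1: φ=-135°, α=345°
  cosα=0.9659 sinα=-0.2588 | (4,4) | tMaxX 0.5176 tMaxY 1.6228 | tΔX 1.0353 tΔY 3.8637
    t=0.5176 [x] (5,4)
    t=1.5529 [x] (6,4)
    t=1.6228 [y] (6,3)
    t=2.5882 [x] (7,3)
    t=3.6235 [x] (8,3)
    t=4.6587 [x] (9,3) — stop
  → r_1 = 4.6587
beam 2: φ=-90°, α=30°
  cosα=0.8660 sinα=0.5000 | (4,4) | tMaxX 0.5774 tMaxY 1.1600 | tΔX 1.1547 tΔY 2.0000
    t=0.5774 [x] (5,4)
    t=1.1600 [y] (5,5)
    t=1.7321 [x] (6,5)
    t=2.8868 [x] (7,5)
    t=3.1600 [y] (7,6) — stop
  → r_2 = 3.1600
beam 3: φ=-45°, α=75°
  cosα=0.2588 sinα=0.9659 | (4,4) | tMaxX 1.9319 tMaxY 0.6005 | tΔX 3.8637 tΔY 1.0353
    t=0.6005 [y] (4,5)
    t=1.6357 [y] (4,6) — stop
  → r_3 = 1.6357
beam 4: φ=0°, α=120°
  cosα=-0.5000 sinα=0.8660 | (4,4) | tMaxX 1.0000 tMaxY 0.6697 | tΔX 2.0000 tΔY 1.1547
    t=0.6697 [y] (4,5)
    t=1.0000 [x] (3,5)
    t=1.8244 [y] (3,6) — stop
  → r_4 = 1.8244
beam 5: φ=45°, α=165°
  cosα=-0.9659 sinα=0.2588 | (4,4) | tMaxX 0.5176 tMaxY 2.2409 | tΔX 1.0353 tΔY 3.8637
    t=0.5176 [x] (3,4)
    t=1.5529 [x] (2,4)
    t=2.2409 [y] (2,5)
    t=2.5882 [x] (1,5)
    t=3.6235 [x] (0,5) — stop
  → r_5 = 3.6235
beam 6: φ=90°, α=210°
  cosα=-0.8660 sinα=-0.5000 | (4,4) | tMaxX 0.5774 tMaxY 0.8400 | tΔX 1.1547 tΔY 2.0000
    t=0.5774 [x] (3,4)
    t=0.8400 [y] (3,3)
    t=1.7321 [x] (2,3)
    t=2.8400 [y] (2,2)
    t=2.8868 [x] (1,2)
    t=4.0415 [x] (0,2) — stop
  → r_6 = 4.0415
beam 7: φ=135°, α=255°
  cosα=-0.2588 sinα=-0.9659 | (4,4) | tMaxX 1.9319 tMaxY 0.4348 | tΔX 3.8637 tΔY 1.0353
    t=0.4348 [y] (4,3)
    t=1.4701 [y] (4,2)
    t=1.9319 [x] (3,2)
    t=2.5054 [y] (3,1) — stop
  → r_7 = 2.5054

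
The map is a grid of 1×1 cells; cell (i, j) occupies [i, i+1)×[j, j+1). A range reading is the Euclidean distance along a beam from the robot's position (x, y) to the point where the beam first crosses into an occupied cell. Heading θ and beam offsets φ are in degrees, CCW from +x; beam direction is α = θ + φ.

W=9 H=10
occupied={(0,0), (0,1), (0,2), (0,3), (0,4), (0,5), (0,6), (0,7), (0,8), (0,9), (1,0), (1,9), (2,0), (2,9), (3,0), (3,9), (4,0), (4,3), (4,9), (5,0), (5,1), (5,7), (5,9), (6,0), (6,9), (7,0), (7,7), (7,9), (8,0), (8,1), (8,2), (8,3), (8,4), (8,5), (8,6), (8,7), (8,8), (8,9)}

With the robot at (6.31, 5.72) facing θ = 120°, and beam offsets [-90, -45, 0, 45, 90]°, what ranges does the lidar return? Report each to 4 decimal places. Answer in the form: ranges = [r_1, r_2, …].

ranges = [1.9514, 3.3957, 1.4780, 5.4973, 6.1315]

beam 1: φ=-90°, α=30°
  cosα=0.8660 sinα=0.5000 | (6,5) | tMaxX 0.7967 tMaxY 0.5600 | tΔX 1.1547 tΔY 2.0000
    t=0.5600 [y] (6,6)
    t=0.7967 [x] (7,6)
    t=1.9514 [x] (8,6) — stop
  → r_1 = 1.9514
beam 2: φ=-45°, α=75°
  cosα=0.2588 sinα=0.9659 | (6,5) | tMaxX 2.6660 tMaxY 0.2899 | tΔX 3.8637 tΔY 1.0353
    t=0.2899 [y] (6,6)
    t=1.3252 [y] (6,7)
    t=2.3604 [y] (6,8)
    t=2.6660 [x] (7,8)
    t=3.3957 [y] (7,9) — stop
  → r_2 = 3.3957
beam 3: φ=0°, α=120°
  cosα=-0.5000 sinα=0.8660 | (6,5) | tMaxX 0.6200 tMaxY 0.3233 | tΔX 2.0000 tΔY 1.1547
    t=0.3233 [y] (6,6)
    t=0.6200 [x] (5,6)
    t=1.4780 [y] (5,7) — stop
  → r_3 = 1.4780
beam 4: φ=45°, α=165°
  cosα=-0.9659 sinα=0.2588 | (6,5) | tMaxX 0.3209 tMaxY 1.0818 | tΔX 1.0353 tΔY 3.8637
    t=0.3209 [x] (5,5)
    t=1.0818 [y] (5,6)
    t=1.3562 [x] (4,6)
    t=2.3915 [x] (3,6)
    t=3.4268 [x] (2,6)
    t=4.4620 [x] (1,6)
    t=4.9455 [y] (1,7)
    t=5.4973 [x] (0,7) — stop
  → r_4 = 5.4973
beam 5: φ=90°, α=210°
  cosα=-0.8660 sinα=-0.5000 | (6,5) | tMaxX 0.3580 tMaxY 1.4400 | tΔX 1.1547 tΔY 2.0000
    t=0.3580 [x] (5,5)
    t=1.4400 [y] (5,4)
    t=1.5127 [x] (4,4)
    t=2.6674 [x] (3,4)
    t=3.4400 [y] (3,3)
    t=3.8221 [x] (2,3)
    t=4.9768 [x] (1,3)
    t=5.4400 [y] (1,2)
    t=6.1315 [x] (0,2) — stop
  → r_5 = 6.1315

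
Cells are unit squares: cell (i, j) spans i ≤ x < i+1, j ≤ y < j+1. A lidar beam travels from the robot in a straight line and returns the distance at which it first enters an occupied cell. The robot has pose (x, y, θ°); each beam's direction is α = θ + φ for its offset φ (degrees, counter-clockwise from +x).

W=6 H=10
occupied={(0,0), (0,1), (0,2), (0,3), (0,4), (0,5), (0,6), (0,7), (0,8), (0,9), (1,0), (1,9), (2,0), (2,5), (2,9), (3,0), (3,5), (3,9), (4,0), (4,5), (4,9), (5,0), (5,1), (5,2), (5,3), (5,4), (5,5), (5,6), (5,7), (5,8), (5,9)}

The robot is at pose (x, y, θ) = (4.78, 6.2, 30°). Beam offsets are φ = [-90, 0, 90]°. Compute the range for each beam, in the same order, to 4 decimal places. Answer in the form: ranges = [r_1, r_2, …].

ranges = [0.2309, 0.2540, 3.2332]

beam 1: φ=-90°, α=300°
  d=(0.5000,-0.8660)  start (4,6)  tX=0.4400 tY=0.2309  stride 1/|dx|=2.0000 1/|dy|=1.1547
    cross y-line → (4,5), t=0.2309 (wall)
  → r_1 = 0.2309
beam 2: φ=0°, α=30°
  d=(0.8660,0.5000)  start (4,6)  tX=0.2540 tY=1.6000  stride 1/|dx|=1.1547 1/|dy|=2.0000
    cross x-line → (5,6), t=0.2540 (wall)
  → r_2 = 0.2540
beam 3: φ=90°, α=120°
  d=(-0.5000,0.8660)  start (4,6)  tX=1.5600 tY=0.9238  stride 1/|dx|=2.0000 1/|dy|=1.1547
    cross y-line → (4,7), t=0.9238
    cross x-line → (3,7), t=1.5600
    cross y-line → (3,8), t=2.0785
    cross y-line → (3,9), t=3.2332 (wall)
  → r_3 = 3.2332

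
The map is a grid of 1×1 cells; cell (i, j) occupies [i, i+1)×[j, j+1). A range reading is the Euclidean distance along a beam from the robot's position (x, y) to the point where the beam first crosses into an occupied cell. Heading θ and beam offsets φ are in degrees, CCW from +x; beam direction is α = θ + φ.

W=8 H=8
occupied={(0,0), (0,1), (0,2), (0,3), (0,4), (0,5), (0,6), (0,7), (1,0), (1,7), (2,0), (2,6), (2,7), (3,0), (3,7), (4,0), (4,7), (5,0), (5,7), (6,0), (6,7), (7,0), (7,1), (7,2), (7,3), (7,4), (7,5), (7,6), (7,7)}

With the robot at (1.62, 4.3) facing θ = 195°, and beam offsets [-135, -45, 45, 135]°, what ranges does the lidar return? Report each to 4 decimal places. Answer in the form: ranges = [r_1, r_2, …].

beam 1: φ=-135°, α=60°
  direction (0.5000, 0.8660); cell (1,4); t to first gridline: x 0.7600, y 0.8083 (then +2.0000 / +1.1547)
    (2,4) via x @ 0.7600
    (2,5) via y @ 0.8083
    (2,6) via y @ 1.9630  # hit
  → r_1 = 1.9630
beam 2: φ=-45°, α=150°
  direction (-0.8660, 0.5000); cell (1,4); t to first gridline: x 0.7159, y 1.4000 (then +1.1547 / +2.0000)
    (0,4) via x @ 0.7159  # hit
  → r_2 = 0.7159
beam 3: φ=45°, α=240°
  direction (-0.5000, -0.8660); cell (1,4); t to first gridline: x 1.2400, y 0.3464 (then +2.0000 / +1.1547)
    (1,3) via y @ 0.3464
    (0,3) via x @ 1.2400  # hit
  → r_3 = 1.2400
beam 4: φ=135°, α=330°
  direction (0.8660, -0.5000); cell (1,4); t to first gridline: x 0.4388, y 0.6000 (then +1.1547 / +2.0000)
    (2,4) via x @ 0.4388
    (2,3) via y @ 0.6000
    (3,3) via x @ 1.5935
    (3,2) via y @ 2.6000
    (4,2) via x @ 2.7482
    (5,2) via x @ 3.9029
    (5,1) via y @ 4.6000
    (6,1) via x @ 5.0576
    (7,1) via x @ 6.2123  # hit
  → r_4 = 6.2123

ranges = [1.9630, 0.7159, 1.2400, 6.2123]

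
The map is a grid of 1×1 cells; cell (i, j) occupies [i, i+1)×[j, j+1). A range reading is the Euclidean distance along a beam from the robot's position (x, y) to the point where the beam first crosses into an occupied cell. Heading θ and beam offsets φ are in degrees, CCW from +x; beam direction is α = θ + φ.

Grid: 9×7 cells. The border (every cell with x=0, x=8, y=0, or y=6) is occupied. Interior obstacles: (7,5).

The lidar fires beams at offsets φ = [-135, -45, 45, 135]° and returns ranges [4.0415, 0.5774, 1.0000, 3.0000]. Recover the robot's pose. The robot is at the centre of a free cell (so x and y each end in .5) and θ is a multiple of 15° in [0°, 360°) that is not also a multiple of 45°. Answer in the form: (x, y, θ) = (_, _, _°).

(x, y, θ) = (1.5, 2.5, 195°)

Enumerate (i+0.5, j+0.5, θ) over the 34 free cells and 16 admissible headings. For each, cast all 4 beams and compare to the given ranges.
  (5.5, 3.5, 345°): beam 1 = 5.0000 ≠ 4.0415 ✗
  (7.5, 3.5, 105°): beam 1 = 0.5774 ≠ 4.0415 ✗
  (5.5, 3.5, 60°): beam 1 = 2.5882 ≠ 4.0415 ✗
  (2.5, 4.5, 195°): beam 1 = 1.7321 ≠ 4.0415 ✗
  …
  (1.5, 2.5, 195°): r_1=4.0415, r_2=0.5774, r_3=1.0000, r_4=3.0000 — all match ✓
Unique over the lattice → pose = (1.5, 2.5, 195°).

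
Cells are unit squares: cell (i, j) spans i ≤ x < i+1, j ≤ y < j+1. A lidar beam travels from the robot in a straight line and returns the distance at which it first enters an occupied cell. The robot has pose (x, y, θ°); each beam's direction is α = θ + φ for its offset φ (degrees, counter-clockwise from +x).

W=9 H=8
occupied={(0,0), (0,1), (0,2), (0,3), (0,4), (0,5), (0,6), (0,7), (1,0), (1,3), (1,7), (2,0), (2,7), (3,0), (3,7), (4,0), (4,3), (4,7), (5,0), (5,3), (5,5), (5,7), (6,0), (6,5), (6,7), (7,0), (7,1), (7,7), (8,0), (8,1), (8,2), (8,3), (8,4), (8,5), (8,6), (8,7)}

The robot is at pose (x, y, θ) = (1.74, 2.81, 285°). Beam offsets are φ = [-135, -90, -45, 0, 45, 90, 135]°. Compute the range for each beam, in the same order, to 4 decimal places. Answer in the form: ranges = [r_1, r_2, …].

ranges = [0.3800, 0.7661, 1.4800, 1.8738, 3.6200, 2.3397, 0.2194]

beam 1: φ=-135°, α=150°
  dir = (cos 150°, sin 150°) = (-0.8660, 0.5000); from cell (1,2)
  next x-line at t=0.8545, next y-line at t=0.3800; Δt_x=1.1547, Δt_y=2.0000
    y: enter (1,3) at t=0.3800 ← occupied
  → r_1 = 0.3800
beam 2: φ=-90°, α=195°
  dir = (cos 195°, sin 195°) = (-0.9659, -0.2588); from cell (1,2)
  next x-line at t=0.7661, next y-line at t=3.1296; Δt_x=1.0353, Δt_y=3.8637
    x: enter (0,2) at t=0.7661 ← occupied
  → r_2 = 0.7661
beam 3: φ=-45°, α=240°
  dir = (cos 240°, sin 240°) = (-0.5000, -0.8660); from cell (1,2)
  next x-line at t=1.4800, next y-line at t=0.9353; Δt_x=2.0000, Δt_y=1.1547
    y: enter (1,1) at t=0.9353
    x: enter (0,1) at t=1.4800 ← occupied
  → r_3 = 1.4800
beam 4: φ=0°, α=285°
  dir = (cos 285°, sin 285°) = (0.2588, -0.9659); from cell (1,2)
  next x-line at t=1.0046, next y-line at t=0.8386; Δt_x=3.8637, Δt_y=1.0353
    y: enter (1,1) at t=0.8386
    x: enter (2,1) at t=1.0046
    y: enter (2,0) at t=1.8738 ← occupied
  → r_4 = 1.8738
beam 5: φ=45°, α=330°
  dir = (cos 330°, sin 330°) = (0.8660, -0.5000); from cell (1,2)
  next x-line at t=0.3002, next y-line at t=1.6200; Δt_x=1.1547, Δt_y=2.0000
    x: enter (2,2) at t=0.3002
    x: enter (3,2) at t=1.4549
    y: enter (3,1) at t=1.6200
    x: enter (4,1) at t=2.6096
    y: enter (4,0) at t=3.6200 ← occupied
  → r_5 = 3.6200
beam 6: φ=90°, α=15°
  dir = (cos 15°, sin 15°) = (0.9659, 0.2588); from cell (1,2)
  next x-line at t=0.2692, next y-line at t=0.7341; Δt_x=1.0353, Δt_y=3.8637
    x: enter (2,2) at t=0.2692
    y: enter (2,3) at t=0.7341
    x: enter (3,3) at t=1.3044
    x: enter (4,3) at t=2.3397 ← occupied
  → r_6 = 2.3397
beam 7: φ=135°, α=60°
  dir = (cos 60°, sin 60°) = (0.5000, 0.8660); from cell (1,2)
  next x-line at t=0.5200, next y-line at t=0.2194; Δt_x=2.0000, Δt_y=1.1547
    y: enter (1,3) at t=0.2194 ← occupied
  → r_7 = 0.2194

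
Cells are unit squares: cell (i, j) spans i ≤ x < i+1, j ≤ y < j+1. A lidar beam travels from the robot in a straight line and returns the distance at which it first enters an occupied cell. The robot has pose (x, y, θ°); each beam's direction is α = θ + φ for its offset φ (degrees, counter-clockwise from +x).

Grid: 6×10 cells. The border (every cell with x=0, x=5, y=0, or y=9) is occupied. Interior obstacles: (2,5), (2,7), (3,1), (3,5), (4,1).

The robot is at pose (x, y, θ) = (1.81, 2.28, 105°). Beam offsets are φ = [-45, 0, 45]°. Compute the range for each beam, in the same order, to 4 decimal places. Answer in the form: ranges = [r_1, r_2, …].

ranges = [3.1408, 3.1296, 0.9353]

beam 1: φ=-45°, α=60°
  direction (0.5000, 0.8660); cell (1,2); t to first gridline: x 0.3800, y 0.8314 (then +2.0000 / +1.1547)
    (2,2) via x @ 0.3800
    (2,3) via y @ 0.8314
    (2,4) via y @ 1.9861
    (3,4) via x @ 2.3800
    (3,5) via y @ 3.1408  # hit
  → r_1 = 3.1408
beam 2: φ=0°, α=105°
  direction (-0.2588, 0.9659); cell (1,2); t to first gridline: x 3.1296, y 0.7454 (then +3.8637 / +1.0353)
    (1,3) via y @ 0.7454
    (1,4) via y @ 1.7807
    (1,5) via y @ 2.8160
    (0,5) via x @ 3.1296  # hit
  → r_2 = 3.1296
beam 3: φ=45°, α=150°
  direction (-0.8660, 0.5000); cell (1,2); t to first gridline: x 0.9353, y 1.4400 (then +1.1547 / +2.0000)
    (0,2) via x @ 0.9353  # hit
  → r_3 = 0.9353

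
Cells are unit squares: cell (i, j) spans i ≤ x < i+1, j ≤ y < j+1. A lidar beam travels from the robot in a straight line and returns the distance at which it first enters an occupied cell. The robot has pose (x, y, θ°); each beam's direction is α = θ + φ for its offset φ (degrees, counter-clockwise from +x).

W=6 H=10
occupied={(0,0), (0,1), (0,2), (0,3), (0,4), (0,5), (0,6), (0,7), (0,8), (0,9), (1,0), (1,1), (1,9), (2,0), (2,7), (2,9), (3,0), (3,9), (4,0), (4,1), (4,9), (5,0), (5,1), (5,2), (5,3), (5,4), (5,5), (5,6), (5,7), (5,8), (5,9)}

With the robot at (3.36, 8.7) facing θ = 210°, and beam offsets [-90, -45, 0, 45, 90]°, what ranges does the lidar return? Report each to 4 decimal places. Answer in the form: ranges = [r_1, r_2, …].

beam 1: φ=-90°, α=120°
  dir = (cos 120°, sin 120°) = (-0.5000, 0.8660); from cell (3,8)
  next x-line at t=0.7200, next y-line at t=0.3464; Δt_x=2.0000, Δt_y=1.1547
    y: enter (3,9) at t=0.3464 ← occupied
  → r_1 = 0.3464
beam 2: φ=-45°, α=165°
  dir = (cos 165°, sin 165°) = (-0.9659, 0.2588); from cell (3,8)
  next x-line at t=0.3727, next y-line at t=1.1591; Δt_x=1.0353, Δt_y=3.8637
    x: enter (2,8) at t=0.3727
    y: enter (2,9) at t=1.1591 ← occupied
  → r_2 = 1.1591
beam 3: φ=0°, α=210°
  dir = (cos 210°, sin 210°) = (-0.8660, -0.5000); from cell (3,8)
  next x-line at t=0.4157, next y-line at t=1.4000; Δt_x=1.1547, Δt_y=2.0000
    x: enter (2,8) at t=0.4157
    y: enter (2,7) at t=1.4000 ← occupied
  → r_3 = 1.4000
beam 4: φ=45°, α=255°
  dir = (cos 255°, sin 255°) = (-0.2588, -0.9659); from cell (3,8)
  next x-line at t=1.3909, next y-line at t=0.7247; Δt_x=3.8637, Δt_y=1.0353
    y: enter (3,7) at t=0.7247
    x: enter (2,7) at t=1.3909 ← occupied
  → r_4 = 1.3909
beam 5: φ=90°, α=300°
  dir = (cos 300°, sin 300°) = (0.5000, -0.8660); from cell (3,8)
  next x-line at t=1.2800, next y-line at t=0.8083; Δt_x=2.0000, Δt_y=1.1547
    y: enter (3,7) at t=0.8083
    x: enter (4,7) at t=1.2800
    y: enter (4,6) at t=1.9630
    y: enter (4,5) at t=3.1177
    x: enter (5,5) at t=3.2800 ← occupied
  → r_5 = 3.2800

ranges = [0.3464, 1.1591, 1.4000, 1.3909, 3.2800]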